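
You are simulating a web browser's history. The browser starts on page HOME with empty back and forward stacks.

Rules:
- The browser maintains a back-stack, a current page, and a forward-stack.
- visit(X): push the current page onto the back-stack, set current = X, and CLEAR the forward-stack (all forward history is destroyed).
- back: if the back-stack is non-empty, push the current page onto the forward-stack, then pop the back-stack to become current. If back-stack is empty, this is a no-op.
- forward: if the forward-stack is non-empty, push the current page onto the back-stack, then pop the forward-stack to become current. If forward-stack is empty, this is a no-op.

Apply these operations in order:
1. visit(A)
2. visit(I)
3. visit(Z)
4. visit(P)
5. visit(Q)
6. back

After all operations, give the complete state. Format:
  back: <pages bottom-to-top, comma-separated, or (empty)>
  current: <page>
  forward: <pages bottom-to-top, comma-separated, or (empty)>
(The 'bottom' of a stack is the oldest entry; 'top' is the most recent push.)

Answer: back: HOME,A,I,Z
current: P
forward: Q

Derivation:
After 1 (visit(A)): cur=A back=1 fwd=0
After 2 (visit(I)): cur=I back=2 fwd=0
After 3 (visit(Z)): cur=Z back=3 fwd=0
After 4 (visit(P)): cur=P back=4 fwd=0
After 5 (visit(Q)): cur=Q back=5 fwd=0
After 6 (back): cur=P back=4 fwd=1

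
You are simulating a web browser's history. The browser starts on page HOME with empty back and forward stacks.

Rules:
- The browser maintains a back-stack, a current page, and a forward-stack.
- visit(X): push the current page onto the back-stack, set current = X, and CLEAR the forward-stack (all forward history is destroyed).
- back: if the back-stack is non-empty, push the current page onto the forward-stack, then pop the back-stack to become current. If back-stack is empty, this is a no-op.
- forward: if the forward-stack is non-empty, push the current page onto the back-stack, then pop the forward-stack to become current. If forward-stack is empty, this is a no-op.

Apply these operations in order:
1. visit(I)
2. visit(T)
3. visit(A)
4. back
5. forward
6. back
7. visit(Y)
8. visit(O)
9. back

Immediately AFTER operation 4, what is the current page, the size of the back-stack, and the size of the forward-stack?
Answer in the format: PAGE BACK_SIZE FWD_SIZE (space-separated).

After 1 (visit(I)): cur=I back=1 fwd=0
After 2 (visit(T)): cur=T back=2 fwd=0
After 3 (visit(A)): cur=A back=3 fwd=0
After 4 (back): cur=T back=2 fwd=1

T 2 1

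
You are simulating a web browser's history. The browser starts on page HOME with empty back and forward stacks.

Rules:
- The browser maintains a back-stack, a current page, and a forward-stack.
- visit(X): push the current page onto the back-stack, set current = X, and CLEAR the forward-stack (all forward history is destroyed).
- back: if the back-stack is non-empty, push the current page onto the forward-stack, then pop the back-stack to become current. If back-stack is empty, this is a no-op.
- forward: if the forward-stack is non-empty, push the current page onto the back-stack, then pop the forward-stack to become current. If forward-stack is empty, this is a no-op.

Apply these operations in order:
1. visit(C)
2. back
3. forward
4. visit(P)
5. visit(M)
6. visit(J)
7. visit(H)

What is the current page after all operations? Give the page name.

After 1 (visit(C)): cur=C back=1 fwd=0
After 2 (back): cur=HOME back=0 fwd=1
After 3 (forward): cur=C back=1 fwd=0
After 4 (visit(P)): cur=P back=2 fwd=0
After 5 (visit(M)): cur=M back=3 fwd=0
After 6 (visit(J)): cur=J back=4 fwd=0
After 7 (visit(H)): cur=H back=5 fwd=0

Answer: H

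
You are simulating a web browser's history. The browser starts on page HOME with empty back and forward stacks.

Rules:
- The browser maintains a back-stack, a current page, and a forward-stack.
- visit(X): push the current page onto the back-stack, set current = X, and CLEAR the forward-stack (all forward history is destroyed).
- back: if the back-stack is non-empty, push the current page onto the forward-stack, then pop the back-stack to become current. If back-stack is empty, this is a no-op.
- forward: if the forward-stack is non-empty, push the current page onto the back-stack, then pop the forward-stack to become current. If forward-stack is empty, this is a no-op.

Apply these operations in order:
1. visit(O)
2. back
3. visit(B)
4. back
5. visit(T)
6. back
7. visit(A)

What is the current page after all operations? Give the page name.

After 1 (visit(O)): cur=O back=1 fwd=0
After 2 (back): cur=HOME back=0 fwd=1
After 3 (visit(B)): cur=B back=1 fwd=0
After 4 (back): cur=HOME back=0 fwd=1
After 5 (visit(T)): cur=T back=1 fwd=0
After 6 (back): cur=HOME back=0 fwd=1
After 7 (visit(A)): cur=A back=1 fwd=0

Answer: A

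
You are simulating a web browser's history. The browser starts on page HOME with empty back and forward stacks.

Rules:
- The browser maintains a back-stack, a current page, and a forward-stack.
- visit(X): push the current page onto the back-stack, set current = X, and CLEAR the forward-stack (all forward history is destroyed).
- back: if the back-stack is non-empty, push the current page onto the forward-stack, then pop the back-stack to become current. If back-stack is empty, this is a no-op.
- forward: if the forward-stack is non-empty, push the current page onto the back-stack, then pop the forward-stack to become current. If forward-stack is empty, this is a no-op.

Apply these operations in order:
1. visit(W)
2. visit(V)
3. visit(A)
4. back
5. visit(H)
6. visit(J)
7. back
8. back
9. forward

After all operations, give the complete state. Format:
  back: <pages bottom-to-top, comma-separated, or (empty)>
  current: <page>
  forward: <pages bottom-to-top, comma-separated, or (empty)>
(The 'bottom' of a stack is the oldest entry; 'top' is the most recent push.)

Answer: back: HOME,W,V
current: H
forward: J

Derivation:
After 1 (visit(W)): cur=W back=1 fwd=0
After 2 (visit(V)): cur=V back=2 fwd=0
After 3 (visit(A)): cur=A back=3 fwd=0
After 4 (back): cur=V back=2 fwd=1
After 5 (visit(H)): cur=H back=3 fwd=0
After 6 (visit(J)): cur=J back=4 fwd=0
After 7 (back): cur=H back=3 fwd=1
After 8 (back): cur=V back=2 fwd=2
After 9 (forward): cur=H back=3 fwd=1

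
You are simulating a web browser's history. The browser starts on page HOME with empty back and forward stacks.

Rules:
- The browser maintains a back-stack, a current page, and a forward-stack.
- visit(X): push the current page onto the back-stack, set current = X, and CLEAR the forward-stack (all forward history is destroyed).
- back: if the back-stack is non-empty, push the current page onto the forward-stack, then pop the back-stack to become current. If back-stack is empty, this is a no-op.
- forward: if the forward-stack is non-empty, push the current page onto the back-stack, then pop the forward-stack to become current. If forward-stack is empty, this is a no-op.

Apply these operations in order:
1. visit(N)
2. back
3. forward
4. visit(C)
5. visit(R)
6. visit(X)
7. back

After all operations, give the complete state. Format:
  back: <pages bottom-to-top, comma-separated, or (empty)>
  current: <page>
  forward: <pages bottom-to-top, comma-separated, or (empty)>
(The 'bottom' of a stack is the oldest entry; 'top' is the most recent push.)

Answer: back: HOME,N,C
current: R
forward: X

Derivation:
After 1 (visit(N)): cur=N back=1 fwd=0
After 2 (back): cur=HOME back=0 fwd=1
After 3 (forward): cur=N back=1 fwd=0
After 4 (visit(C)): cur=C back=2 fwd=0
After 5 (visit(R)): cur=R back=3 fwd=0
After 6 (visit(X)): cur=X back=4 fwd=0
After 7 (back): cur=R back=3 fwd=1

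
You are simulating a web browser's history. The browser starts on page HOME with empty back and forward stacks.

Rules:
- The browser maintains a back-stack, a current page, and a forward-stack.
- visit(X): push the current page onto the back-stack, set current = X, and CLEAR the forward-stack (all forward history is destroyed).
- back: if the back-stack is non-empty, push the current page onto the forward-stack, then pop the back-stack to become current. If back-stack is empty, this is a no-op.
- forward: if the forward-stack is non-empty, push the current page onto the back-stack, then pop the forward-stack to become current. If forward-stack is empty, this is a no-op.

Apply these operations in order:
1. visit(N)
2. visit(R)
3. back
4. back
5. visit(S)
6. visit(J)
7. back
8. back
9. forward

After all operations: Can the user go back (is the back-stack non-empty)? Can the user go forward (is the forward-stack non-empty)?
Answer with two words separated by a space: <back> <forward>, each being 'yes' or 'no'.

After 1 (visit(N)): cur=N back=1 fwd=0
After 2 (visit(R)): cur=R back=2 fwd=0
After 3 (back): cur=N back=1 fwd=1
After 4 (back): cur=HOME back=0 fwd=2
After 5 (visit(S)): cur=S back=1 fwd=0
After 6 (visit(J)): cur=J back=2 fwd=0
After 7 (back): cur=S back=1 fwd=1
After 8 (back): cur=HOME back=0 fwd=2
After 9 (forward): cur=S back=1 fwd=1

Answer: yes yes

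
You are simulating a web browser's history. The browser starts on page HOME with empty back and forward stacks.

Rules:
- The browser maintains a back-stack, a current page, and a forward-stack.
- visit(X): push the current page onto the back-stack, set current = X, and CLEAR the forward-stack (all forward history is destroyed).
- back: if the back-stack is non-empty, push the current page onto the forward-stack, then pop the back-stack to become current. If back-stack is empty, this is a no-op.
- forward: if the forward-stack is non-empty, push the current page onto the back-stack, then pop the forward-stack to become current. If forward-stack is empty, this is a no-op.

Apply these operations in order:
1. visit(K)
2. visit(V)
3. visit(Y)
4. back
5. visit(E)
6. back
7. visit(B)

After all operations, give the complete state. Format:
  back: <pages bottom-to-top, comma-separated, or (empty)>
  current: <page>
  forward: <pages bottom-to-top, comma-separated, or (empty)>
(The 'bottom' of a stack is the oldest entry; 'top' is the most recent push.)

After 1 (visit(K)): cur=K back=1 fwd=0
After 2 (visit(V)): cur=V back=2 fwd=0
After 3 (visit(Y)): cur=Y back=3 fwd=0
After 4 (back): cur=V back=2 fwd=1
After 5 (visit(E)): cur=E back=3 fwd=0
After 6 (back): cur=V back=2 fwd=1
After 7 (visit(B)): cur=B back=3 fwd=0

Answer: back: HOME,K,V
current: B
forward: (empty)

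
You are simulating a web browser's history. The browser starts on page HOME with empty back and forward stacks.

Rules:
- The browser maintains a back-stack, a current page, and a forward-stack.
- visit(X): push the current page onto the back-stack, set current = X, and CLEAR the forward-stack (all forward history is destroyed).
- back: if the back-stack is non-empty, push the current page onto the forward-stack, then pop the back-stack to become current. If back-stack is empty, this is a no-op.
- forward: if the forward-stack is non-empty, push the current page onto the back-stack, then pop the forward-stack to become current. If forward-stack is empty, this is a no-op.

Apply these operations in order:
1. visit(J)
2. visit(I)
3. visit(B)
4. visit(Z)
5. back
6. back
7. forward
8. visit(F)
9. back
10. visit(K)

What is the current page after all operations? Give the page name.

Answer: K

Derivation:
After 1 (visit(J)): cur=J back=1 fwd=0
After 2 (visit(I)): cur=I back=2 fwd=0
After 3 (visit(B)): cur=B back=3 fwd=0
After 4 (visit(Z)): cur=Z back=4 fwd=0
After 5 (back): cur=B back=3 fwd=1
After 6 (back): cur=I back=2 fwd=2
After 7 (forward): cur=B back=3 fwd=1
After 8 (visit(F)): cur=F back=4 fwd=0
After 9 (back): cur=B back=3 fwd=1
After 10 (visit(K)): cur=K back=4 fwd=0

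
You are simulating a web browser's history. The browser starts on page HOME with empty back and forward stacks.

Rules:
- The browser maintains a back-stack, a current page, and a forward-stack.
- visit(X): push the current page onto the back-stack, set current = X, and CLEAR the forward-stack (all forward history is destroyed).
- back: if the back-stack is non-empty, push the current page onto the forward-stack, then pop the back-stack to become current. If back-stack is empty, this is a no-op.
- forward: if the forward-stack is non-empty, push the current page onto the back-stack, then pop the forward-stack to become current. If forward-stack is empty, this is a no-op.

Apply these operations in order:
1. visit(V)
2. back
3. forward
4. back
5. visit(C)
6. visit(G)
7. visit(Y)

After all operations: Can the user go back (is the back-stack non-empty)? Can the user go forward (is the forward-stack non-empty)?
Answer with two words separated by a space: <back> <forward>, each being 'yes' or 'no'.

After 1 (visit(V)): cur=V back=1 fwd=0
After 2 (back): cur=HOME back=0 fwd=1
After 3 (forward): cur=V back=1 fwd=0
After 4 (back): cur=HOME back=0 fwd=1
After 5 (visit(C)): cur=C back=1 fwd=0
After 6 (visit(G)): cur=G back=2 fwd=0
After 7 (visit(Y)): cur=Y back=3 fwd=0

Answer: yes no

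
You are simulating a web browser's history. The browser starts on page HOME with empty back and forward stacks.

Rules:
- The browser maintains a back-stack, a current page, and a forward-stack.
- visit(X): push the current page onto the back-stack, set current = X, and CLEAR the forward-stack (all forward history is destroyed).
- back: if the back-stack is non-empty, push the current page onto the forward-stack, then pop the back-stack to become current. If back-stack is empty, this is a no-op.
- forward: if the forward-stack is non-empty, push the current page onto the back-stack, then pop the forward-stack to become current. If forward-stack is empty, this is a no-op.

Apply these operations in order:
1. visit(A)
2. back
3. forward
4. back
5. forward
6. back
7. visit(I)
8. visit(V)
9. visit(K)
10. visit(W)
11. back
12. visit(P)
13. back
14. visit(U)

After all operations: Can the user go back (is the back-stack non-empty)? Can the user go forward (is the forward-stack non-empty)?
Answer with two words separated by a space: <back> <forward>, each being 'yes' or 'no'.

Answer: yes no

Derivation:
After 1 (visit(A)): cur=A back=1 fwd=0
After 2 (back): cur=HOME back=0 fwd=1
After 3 (forward): cur=A back=1 fwd=0
After 4 (back): cur=HOME back=0 fwd=1
After 5 (forward): cur=A back=1 fwd=0
After 6 (back): cur=HOME back=0 fwd=1
After 7 (visit(I)): cur=I back=1 fwd=0
After 8 (visit(V)): cur=V back=2 fwd=0
After 9 (visit(K)): cur=K back=3 fwd=0
After 10 (visit(W)): cur=W back=4 fwd=0
After 11 (back): cur=K back=3 fwd=1
After 12 (visit(P)): cur=P back=4 fwd=0
After 13 (back): cur=K back=3 fwd=1
After 14 (visit(U)): cur=U back=4 fwd=0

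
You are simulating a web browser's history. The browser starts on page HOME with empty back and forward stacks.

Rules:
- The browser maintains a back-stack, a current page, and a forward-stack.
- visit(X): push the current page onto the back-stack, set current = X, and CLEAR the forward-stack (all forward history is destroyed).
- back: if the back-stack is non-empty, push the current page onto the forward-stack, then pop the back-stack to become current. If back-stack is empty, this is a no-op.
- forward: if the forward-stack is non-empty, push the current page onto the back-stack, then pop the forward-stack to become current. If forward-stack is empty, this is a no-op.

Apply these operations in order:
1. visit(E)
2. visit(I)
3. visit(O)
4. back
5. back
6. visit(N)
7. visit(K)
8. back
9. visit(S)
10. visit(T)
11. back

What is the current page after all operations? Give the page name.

After 1 (visit(E)): cur=E back=1 fwd=0
After 2 (visit(I)): cur=I back=2 fwd=0
After 3 (visit(O)): cur=O back=3 fwd=0
After 4 (back): cur=I back=2 fwd=1
After 5 (back): cur=E back=1 fwd=2
After 6 (visit(N)): cur=N back=2 fwd=0
After 7 (visit(K)): cur=K back=3 fwd=0
After 8 (back): cur=N back=2 fwd=1
After 9 (visit(S)): cur=S back=3 fwd=0
After 10 (visit(T)): cur=T back=4 fwd=0
After 11 (back): cur=S back=3 fwd=1

Answer: S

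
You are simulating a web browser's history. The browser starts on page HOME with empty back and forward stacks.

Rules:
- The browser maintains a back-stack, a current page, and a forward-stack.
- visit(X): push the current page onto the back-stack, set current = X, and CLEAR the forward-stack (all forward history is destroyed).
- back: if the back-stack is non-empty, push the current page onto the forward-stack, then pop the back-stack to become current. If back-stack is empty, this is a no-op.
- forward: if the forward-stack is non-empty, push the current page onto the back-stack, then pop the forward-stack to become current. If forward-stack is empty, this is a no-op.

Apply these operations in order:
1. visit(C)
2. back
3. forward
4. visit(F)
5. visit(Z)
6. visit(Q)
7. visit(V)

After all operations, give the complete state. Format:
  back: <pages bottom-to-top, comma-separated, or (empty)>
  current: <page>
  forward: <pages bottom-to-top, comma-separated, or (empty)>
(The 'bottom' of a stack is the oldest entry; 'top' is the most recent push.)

Answer: back: HOME,C,F,Z,Q
current: V
forward: (empty)

Derivation:
After 1 (visit(C)): cur=C back=1 fwd=0
After 2 (back): cur=HOME back=0 fwd=1
After 3 (forward): cur=C back=1 fwd=0
After 4 (visit(F)): cur=F back=2 fwd=0
After 5 (visit(Z)): cur=Z back=3 fwd=0
After 6 (visit(Q)): cur=Q back=4 fwd=0
After 7 (visit(V)): cur=V back=5 fwd=0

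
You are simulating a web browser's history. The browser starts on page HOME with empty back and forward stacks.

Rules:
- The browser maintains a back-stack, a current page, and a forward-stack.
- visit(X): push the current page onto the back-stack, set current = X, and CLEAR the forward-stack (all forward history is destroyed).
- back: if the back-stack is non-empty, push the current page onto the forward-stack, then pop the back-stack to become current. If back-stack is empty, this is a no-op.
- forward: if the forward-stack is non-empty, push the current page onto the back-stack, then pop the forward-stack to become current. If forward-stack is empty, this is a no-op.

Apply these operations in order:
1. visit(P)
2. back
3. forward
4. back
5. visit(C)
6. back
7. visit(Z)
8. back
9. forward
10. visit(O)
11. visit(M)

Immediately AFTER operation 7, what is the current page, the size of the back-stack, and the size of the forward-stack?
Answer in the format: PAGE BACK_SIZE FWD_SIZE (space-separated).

After 1 (visit(P)): cur=P back=1 fwd=0
After 2 (back): cur=HOME back=0 fwd=1
After 3 (forward): cur=P back=1 fwd=0
After 4 (back): cur=HOME back=0 fwd=1
After 5 (visit(C)): cur=C back=1 fwd=0
After 6 (back): cur=HOME back=0 fwd=1
After 7 (visit(Z)): cur=Z back=1 fwd=0

Z 1 0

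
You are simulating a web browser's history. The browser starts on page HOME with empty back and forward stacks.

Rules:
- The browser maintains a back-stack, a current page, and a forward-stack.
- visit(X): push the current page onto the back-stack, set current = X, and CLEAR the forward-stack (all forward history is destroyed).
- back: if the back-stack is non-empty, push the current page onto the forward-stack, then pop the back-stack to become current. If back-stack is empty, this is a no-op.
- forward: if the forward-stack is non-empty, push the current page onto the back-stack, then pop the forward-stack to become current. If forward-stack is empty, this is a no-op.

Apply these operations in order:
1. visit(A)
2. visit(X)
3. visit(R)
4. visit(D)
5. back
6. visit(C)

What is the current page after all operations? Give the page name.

Answer: C

Derivation:
After 1 (visit(A)): cur=A back=1 fwd=0
After 2 (visit(X)): cur=X back=2 fwd=0
After 3 (visit(R)): cur=R back=3 fwd=0
After 4 (visit(D)): cur=D back=4 fwd=0
After 5 (back): cur=R back=3 fwd=1
After 6 (visit(C)): cur=C back=4 fwd=0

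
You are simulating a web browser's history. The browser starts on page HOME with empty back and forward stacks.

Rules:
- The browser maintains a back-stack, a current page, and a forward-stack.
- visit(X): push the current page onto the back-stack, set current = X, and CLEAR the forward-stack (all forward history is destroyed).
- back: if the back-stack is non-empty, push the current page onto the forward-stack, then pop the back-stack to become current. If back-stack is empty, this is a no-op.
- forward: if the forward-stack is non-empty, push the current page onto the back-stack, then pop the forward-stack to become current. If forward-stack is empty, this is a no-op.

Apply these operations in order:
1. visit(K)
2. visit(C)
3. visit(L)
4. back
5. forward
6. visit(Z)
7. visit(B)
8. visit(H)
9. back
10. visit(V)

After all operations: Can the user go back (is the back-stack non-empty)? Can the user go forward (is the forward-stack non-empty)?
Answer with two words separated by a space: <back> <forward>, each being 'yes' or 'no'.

Answer: yes no

Derivation:
After 1 (visit(K)): cur=K back=1 fwd=0
After 2 (visit(C)): cur=C back=2 fwd=0
After 3 (visit(L)): cur=L back=3 fwd=0
After 4 (back): cur=C back=2 fwd=1
After 5 (forward): cur=L back=3 fwd=0
After 6 (visit(Z)): cur=Z back=4 fwd=0
After 7 (visit(B)): cur=B back=5 fwd=0
After 8 (visit(H)): cur=H back=6 fwd=0
After 9 (back): cur=B back=5 fwd=1
After 10 (visit(V)): cur=V back=6 fwd=0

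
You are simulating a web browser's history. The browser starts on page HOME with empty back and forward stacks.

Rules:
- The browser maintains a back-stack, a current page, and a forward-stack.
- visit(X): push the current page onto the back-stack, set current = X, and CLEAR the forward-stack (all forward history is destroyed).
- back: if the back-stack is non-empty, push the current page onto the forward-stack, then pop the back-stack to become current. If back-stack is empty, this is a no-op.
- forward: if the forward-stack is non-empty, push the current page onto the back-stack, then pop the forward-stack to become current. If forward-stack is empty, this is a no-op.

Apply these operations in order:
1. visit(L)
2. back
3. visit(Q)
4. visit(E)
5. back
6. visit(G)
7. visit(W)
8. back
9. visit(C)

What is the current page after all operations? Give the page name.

Answer: C

Derivation:
After 1 (visit(L)): cur=L back=1 fwd=0
After 2 (back): cur=HOME back=0 fwd=1
After 3 (visit(Q)): cur=Q back=1 fwd=0
After 4 (visit(E)): cur=E back=2 fwd=0
After 5 (back): cur=Q back=1 fwd=1
After 6 (visit(G)): cur=G back=2 fwd=0
After 7 (visit(W)): cur=W back=3 fwd=0
After 8 (back): cur=G back=2 fwd=1
After 9 (visit(C)): cur=C back=3 fwd=0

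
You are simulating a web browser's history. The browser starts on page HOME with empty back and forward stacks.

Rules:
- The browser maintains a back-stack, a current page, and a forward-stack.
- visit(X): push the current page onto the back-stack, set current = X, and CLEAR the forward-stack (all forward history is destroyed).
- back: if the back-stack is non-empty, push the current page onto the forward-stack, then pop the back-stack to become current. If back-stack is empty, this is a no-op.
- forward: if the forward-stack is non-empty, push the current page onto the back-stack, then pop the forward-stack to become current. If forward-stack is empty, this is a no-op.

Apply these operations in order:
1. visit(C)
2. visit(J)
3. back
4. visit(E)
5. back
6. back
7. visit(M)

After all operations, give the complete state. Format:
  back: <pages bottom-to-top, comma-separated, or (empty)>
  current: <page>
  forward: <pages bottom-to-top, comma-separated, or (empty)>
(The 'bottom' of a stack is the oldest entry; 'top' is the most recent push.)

Answer: back: HOME
current: M
forward: (empty)

Derivation:
After 1 (visit(C)): cur=C back=1 fwd=0
After 2 (visit(J)): cur=J back=2 fwd=0
After 3 (back): cur=C back=1 fwd=1
After 4 (visit(E)): cur=E back=2 fwd=0
After 5 (back): cur=C back=1 fwd=1
After 6 (back): cur=HOME back=0 fwd=2
After 7 (visit(M)): cur=M back=1 fwd=0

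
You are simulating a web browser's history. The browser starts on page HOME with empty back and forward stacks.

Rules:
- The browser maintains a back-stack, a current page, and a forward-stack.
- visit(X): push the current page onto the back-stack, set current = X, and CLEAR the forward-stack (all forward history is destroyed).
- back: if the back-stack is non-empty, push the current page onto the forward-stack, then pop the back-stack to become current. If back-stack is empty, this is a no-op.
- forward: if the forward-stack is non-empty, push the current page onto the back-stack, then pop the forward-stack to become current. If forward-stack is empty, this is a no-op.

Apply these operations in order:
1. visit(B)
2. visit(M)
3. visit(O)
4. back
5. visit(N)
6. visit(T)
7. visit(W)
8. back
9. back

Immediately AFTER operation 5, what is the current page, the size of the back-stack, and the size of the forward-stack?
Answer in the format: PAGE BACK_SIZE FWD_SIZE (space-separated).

After 1 (visit(B)): cur=B back=1 fwd=0
After 2 (visit(M)): cur=M back=2 fwd=0
After 3 (visit(O)): cur=O back=3 fwd=0
After 4 (back): cur=M back=2 fwd=1
After 5 (visit(N)): cur=N back=3 fwd=0

N 3 0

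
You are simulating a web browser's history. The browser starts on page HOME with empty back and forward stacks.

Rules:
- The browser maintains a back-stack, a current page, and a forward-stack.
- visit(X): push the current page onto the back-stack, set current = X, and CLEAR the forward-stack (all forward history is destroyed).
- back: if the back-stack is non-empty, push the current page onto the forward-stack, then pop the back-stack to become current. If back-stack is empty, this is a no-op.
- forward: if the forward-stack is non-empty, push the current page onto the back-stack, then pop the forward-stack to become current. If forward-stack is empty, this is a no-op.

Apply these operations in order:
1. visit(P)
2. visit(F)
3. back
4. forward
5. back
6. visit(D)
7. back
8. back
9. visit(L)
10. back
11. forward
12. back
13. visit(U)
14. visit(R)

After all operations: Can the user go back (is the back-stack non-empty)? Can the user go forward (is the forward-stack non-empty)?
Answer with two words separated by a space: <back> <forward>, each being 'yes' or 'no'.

Answer: yes no

Derivation:
After 1 (visit(P)): cur=P back=1 fwd=0
After 2 (visit(F)): cur=F back=2 fwd=0
After 3 (back): cur=P back=1 fwd=1
After 4 (forward): cur=F back=2 fwd=0
After 5 (back): cur=P back=1 fwd=1
After 6 (visit(D)): cur=D back=2 fwd=0
After 7 (back): cur=P back=1 fwd=1
After 8 (back): cur=HOME back=0 fwd=2
After 9 (visit(L)): cur=L back=1 fwd=0
After 10 (back): cur=HOME back=0 fwd=1
After 11 (forward): cur=L back=1 fwd=0
After 12 (back): cur=HOME back=0 fwd=1
After 13 (visit(U)): cur=U back=1 fwd=0
After 14 (visit(R)): cur=R back=2 fwd=0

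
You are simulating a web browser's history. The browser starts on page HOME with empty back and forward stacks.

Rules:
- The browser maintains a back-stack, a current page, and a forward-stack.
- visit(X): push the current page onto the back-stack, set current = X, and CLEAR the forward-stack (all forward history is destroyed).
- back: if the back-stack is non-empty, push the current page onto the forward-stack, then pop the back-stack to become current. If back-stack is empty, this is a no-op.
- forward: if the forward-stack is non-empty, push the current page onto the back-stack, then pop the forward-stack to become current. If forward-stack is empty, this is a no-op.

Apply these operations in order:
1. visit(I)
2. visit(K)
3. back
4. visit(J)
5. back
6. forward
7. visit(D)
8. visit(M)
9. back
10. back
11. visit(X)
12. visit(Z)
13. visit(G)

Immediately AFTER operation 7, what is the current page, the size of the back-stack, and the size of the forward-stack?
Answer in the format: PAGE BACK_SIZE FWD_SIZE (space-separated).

After 1 (visit(I)): cur=I back=1 fwd=0
After 2 (visit(K)): cur=K back=2 fwd=0
After 3 (back): cur=I back=1 fwd=1
After 4 (visit(J)): cur=J back=2 fwd=0
After 5 (back): cur=I back=1 fwd=1
After 6 (forward): cur=J back=2 fwd=0
After 7 (visit(D)): cur=D back=3 fwd=0

D 3 0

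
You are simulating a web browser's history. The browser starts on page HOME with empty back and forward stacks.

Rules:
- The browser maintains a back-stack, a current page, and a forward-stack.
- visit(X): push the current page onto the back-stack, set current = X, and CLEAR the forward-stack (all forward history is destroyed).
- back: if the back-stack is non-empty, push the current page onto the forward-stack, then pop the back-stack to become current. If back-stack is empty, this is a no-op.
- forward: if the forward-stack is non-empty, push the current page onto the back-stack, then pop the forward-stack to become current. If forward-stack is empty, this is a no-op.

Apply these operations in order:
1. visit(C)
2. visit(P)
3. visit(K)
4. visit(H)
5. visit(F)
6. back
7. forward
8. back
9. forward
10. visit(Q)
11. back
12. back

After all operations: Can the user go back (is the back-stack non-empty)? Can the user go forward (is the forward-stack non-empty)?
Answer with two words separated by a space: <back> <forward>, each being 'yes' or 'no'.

Answer: yes yes

Derivation:
After 1 (visit(C)): cur=C back=1 fwd=0
After 2 (visit(P)): cur=P back=2 fwd=0
After 3 (visit(K)): cur=K back=3 fwd=0
After 4 (visit(H)): cur=H back=4 fwd=0
After 5 (visit(F)): cur=F back=5 fwd=0
After 6 (back): cur=H back=4 fwd=1
After 7 (forward): cur=F back=5 fwd=0
After 8 (back): cur=H back=4 fwd=1
After 9 (forward): cur=F back=5 fwd=0
After 10 (visit(Q)): cur=Q back=6 fwd=0
After 11 (back): cur=F back=5 fwd=1
After 12 (back): cur=H back=4 fwd=2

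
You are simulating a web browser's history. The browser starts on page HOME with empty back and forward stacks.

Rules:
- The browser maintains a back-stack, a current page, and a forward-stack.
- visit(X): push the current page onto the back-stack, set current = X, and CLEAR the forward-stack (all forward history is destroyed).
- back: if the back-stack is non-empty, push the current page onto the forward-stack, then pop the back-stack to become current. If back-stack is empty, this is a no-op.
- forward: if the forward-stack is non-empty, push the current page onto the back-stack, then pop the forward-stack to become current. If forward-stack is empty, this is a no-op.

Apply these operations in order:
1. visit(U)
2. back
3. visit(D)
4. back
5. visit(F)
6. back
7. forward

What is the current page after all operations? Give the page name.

After 1 (visit(U)): cur=U back=1 fwd=0
After 2 (back): cur=HOME back=0 fwd=1
After 3 (visit(D)): cur=D back=1 fwd=0
After 4 (back): cur=HOME back=0 fwd=1
After 5 (visit(F)): cur=F back=1 fwd=0
After 6 (back): cur=HOME back=0 fwd=1
After 7 (forward): cur=F back=1 fwd=0

Answer: F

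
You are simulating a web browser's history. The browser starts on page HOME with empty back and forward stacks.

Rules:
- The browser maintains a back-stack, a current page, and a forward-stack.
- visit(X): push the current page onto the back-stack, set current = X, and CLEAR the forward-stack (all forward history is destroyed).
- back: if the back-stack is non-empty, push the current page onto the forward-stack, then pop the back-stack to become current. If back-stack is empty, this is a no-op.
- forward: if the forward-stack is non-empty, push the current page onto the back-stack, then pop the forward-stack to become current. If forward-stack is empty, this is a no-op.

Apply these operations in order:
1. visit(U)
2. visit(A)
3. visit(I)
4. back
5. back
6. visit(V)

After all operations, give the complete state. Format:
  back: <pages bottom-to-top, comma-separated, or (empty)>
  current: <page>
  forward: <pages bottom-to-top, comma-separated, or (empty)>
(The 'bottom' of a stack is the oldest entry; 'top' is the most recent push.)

After 1 (visit(U)): cur=U back=1 fwd=0
After 2 (visit(A)): cur=A back=2 fwd=0
After 3 (visit(I)): cur=I back=3 fwd=0
After 4 (back): cur=A back=2 fwd=1
After 5 (back): cur=U back=1 fwd=2
After 6 (visit(V)): cur=V back=2 fwd=0

Answer: back: HOME,U
current: V
forward: (empty)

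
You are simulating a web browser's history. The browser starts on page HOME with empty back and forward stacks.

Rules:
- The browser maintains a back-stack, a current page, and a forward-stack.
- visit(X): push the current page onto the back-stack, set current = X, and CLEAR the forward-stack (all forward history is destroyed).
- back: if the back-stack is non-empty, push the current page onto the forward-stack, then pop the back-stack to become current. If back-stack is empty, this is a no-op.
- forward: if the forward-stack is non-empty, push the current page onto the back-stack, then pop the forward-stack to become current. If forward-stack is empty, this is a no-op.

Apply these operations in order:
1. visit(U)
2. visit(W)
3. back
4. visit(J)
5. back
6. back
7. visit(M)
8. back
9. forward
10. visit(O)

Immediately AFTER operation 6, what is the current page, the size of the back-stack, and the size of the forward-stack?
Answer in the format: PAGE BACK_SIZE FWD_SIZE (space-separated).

After 1 (visit(U)): cur=U back=1 fwd=0
After 2 (visit(W)): cur=W back=2 fwd=0
After 3 (back): cur=U back=1 fwd=1
After 4 (visit(J)): cur=J back=2 fwd=0
After 5 (back): cur=U back=1 fwd=1
After 6 (back): cur=HOME back=0 fwd=2

HOME 0 2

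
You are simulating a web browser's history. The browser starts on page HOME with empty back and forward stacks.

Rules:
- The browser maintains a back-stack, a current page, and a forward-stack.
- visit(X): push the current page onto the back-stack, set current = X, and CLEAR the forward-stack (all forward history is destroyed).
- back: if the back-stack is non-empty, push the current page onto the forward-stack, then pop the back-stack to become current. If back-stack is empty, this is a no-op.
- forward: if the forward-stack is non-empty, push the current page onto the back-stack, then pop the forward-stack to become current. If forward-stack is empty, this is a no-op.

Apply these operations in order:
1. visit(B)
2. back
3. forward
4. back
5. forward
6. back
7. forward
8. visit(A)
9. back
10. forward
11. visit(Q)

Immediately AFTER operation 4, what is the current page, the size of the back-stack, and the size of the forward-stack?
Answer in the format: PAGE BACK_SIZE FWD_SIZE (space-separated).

After 1 (visit(B)): cur=B back=1 fwd=0
After 2 (back): cur=HOME back=0 fwd=1
After 3 (forward): cur=B back=1 fwd=0
After 4 (back): cur=HOME back=0 fwd=1

HOME 0 1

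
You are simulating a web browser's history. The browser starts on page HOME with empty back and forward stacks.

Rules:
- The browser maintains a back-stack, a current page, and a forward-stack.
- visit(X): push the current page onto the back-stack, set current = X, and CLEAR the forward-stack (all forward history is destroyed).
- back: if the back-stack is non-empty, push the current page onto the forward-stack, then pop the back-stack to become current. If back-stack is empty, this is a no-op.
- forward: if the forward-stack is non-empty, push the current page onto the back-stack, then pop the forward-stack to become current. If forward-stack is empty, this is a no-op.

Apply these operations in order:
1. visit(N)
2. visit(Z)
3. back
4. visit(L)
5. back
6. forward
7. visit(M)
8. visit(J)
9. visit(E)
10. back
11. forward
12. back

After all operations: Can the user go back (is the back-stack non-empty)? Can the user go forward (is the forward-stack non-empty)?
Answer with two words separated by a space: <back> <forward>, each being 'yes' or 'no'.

Answer: yes yes

Derivation:
After 1 (visit(N)): cur=N back=1 fwd=0
After 2 (visit(Z)): cur=Z back=2 fwd=0
After 3 (back): cur=N back=1 fwd=1
After 4 (visit(L)): cur=L back=2 fwd=0
After 5 (back): cur=N back=1 fwd=1
After 6 (forward): cur=L back=2 fwd=0
After 7 (visit(M)): cur=M back=3 fwd=0
After 8 (visit(J)): cur=J back=4 fwd=0
After 9 (visit(E)): cur=E back=5 fwd=0
After 10 (back): cur=J back=4 fwd=1
After 11 (forward): cur=E back=5 fwd=0
After 12 (back): cur=J back=4 fwd=1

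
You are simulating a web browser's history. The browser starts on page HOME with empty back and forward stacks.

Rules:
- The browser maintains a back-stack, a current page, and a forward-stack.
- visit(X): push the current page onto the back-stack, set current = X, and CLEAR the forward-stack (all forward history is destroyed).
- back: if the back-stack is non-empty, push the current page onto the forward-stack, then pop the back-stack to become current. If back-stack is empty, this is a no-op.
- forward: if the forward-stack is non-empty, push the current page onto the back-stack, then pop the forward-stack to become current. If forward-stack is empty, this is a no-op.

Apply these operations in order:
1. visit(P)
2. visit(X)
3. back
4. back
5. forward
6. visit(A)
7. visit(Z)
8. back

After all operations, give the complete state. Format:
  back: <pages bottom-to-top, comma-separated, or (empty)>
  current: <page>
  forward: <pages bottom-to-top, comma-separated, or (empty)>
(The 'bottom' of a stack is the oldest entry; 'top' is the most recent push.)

After 1 (visit(P)): cur=P back=1 fwd=0
After 2 (visit(X)): cur=X back=2 fwd=0
After 3 (back): cur=P back=1 fwd=1
After 4 (back): cur=HOME back=0 fwd=2
After 5 (forward): cur=P back=1 fwd=1
After 6 (visit(A)): cur=A back=2 fwd=0
After 7 (visit(Z)): cur=Z back=3 fwd=0
After 8 (back): cur=A back=2 fwd=1

Answer: back: HOME,P
current: A
forward: Z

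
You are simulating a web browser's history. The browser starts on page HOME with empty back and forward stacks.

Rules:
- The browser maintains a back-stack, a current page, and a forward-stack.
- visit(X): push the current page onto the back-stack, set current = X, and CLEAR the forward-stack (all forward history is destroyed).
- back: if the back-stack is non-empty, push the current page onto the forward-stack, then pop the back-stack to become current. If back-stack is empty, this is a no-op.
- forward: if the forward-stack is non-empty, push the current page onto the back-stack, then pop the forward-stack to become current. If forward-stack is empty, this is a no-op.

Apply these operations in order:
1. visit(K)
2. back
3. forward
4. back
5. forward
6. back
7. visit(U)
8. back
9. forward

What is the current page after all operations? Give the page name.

After 1 (visit(K)): cur=K back=1 fwd=0
After 2 (back): cur=HOME back=0 fwd=1
After 3 (forward): cur=K back=1 fwd=0
After 4 (back): cur=HOME back=0 fwd=1
After 5 (forward): cur=K back=1 fwd=0
After 6 (back): cur=HOME back=0 fwd=1
After 7 (visit(U)): cur=U back=1 fwd=0
After 8 (back): cur=HOME back=0 fwd=1
After 9 (forward): cur=U back=1 fwd=0

Answer: U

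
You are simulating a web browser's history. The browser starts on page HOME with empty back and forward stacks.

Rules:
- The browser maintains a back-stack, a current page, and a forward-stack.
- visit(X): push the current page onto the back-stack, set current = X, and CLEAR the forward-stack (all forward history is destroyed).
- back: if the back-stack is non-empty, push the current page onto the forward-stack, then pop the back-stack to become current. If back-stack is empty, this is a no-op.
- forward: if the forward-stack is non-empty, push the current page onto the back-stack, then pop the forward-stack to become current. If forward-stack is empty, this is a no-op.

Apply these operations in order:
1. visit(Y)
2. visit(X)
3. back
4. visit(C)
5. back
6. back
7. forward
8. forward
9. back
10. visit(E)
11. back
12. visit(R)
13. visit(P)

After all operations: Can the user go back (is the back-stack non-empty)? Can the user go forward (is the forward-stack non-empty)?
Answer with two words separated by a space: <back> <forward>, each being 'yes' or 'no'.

Answer: yes no

Derivation:
After 1 (visit(Y)): cur=Y back=1 fwd=0
After 2 (visit(X)): cur=X back=2 fwd=0
After 3 (back): cur=Y back=1 fwd=1
After 4 (visit(C)): cur=C back=2 fwd=0
After 5 (back): cur=Y back=1 fwd=1
After 6 (back): cur=HOME back=0 fwd=2
After 7 (forward): cur=Y back=1 fwd=1
After 8 (forward): cur=C back=2 fwd=0
After 9 (back): cur=Y back=1 fwd=1
After 10 (visit(E)): cur=E back=2 fwd=0
After 11 (back): cur=Y back=1 fwd=1
After 12 (visit(R)): cur=R back=2 fwd=0
After 13 (visit(P)): cur=P back=3 fwd=0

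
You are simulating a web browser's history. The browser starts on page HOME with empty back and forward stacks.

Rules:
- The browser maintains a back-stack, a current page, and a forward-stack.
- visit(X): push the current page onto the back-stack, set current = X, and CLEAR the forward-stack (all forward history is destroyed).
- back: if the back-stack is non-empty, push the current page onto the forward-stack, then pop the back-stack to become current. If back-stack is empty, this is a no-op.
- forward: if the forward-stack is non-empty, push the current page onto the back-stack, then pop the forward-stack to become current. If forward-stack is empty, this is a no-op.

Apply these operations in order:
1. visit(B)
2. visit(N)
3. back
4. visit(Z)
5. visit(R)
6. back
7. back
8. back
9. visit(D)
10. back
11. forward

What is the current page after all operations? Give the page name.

After 1 (visit(B)): cur=B back=1 fwd=0
After 2 (visit(N)): cur=N back=2 fwd=0
After 3 (back): cur=B back=1 fwd=1
After 4 (visit(Z)): cur=Z back=2 fwd=0
After 5 (visit(R)): cur=R back=3 fwd=0
After 6 (back): cur=Z back=2 fwd=1
After 7 (back): cur=B back=1 fwd=2
After 8 (back): cur=HOME back=0 fwd=3
After 9 (visit(D)): cur=D back=1 fwd=0
After 10 (back): cur=HOME back=0 fwd=1
After 11 (forward): cur=D back=1 fwd=0

Answer: D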